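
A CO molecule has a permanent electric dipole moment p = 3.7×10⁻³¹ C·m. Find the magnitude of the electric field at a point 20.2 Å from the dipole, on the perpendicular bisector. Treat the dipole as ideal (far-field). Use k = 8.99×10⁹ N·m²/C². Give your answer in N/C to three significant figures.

On the perpendicular bisector E = kp/r³ (half the axial value at the same distance).
E = (8.99×10⁹)(3.70×10⁻³¹) / (2.02×10⁻⁹)³ = 4.036×10⁵ N/C.

E ≈ 4.04×10⁵ N/C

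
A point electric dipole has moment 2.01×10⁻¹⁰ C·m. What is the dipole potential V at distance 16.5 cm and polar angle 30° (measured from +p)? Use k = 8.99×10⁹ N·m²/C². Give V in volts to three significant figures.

The dipole potential is V = kp cosθ / r².
V = (8.99×10⁹)(2.01×10⁻¹⁰)·cos30° / (0.165)² = 57.48 V.

V ≈ 57.5 V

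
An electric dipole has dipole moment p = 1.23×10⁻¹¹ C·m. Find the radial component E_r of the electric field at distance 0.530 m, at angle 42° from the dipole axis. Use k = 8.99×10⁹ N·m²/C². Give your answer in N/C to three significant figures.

For a dipole, E_r = (2kp cosθ)/r³.
kp/r³ = (8.99×10⁹)(1.23×10⁻¹¹)/(0.530)³ = 0.7427 N/C.
E_r = 2·0.7427·cos42° = 1.104 N/C.

E_r ≈ 1.10 N/C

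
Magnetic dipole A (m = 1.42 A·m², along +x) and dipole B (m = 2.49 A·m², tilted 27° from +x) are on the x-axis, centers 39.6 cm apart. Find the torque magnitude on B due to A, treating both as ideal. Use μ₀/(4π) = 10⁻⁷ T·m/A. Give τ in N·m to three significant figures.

τ ≈ 5.17×10⁻⁶ N·m

Dipole B is on the axis of dipole A, so B₁ there is axial: B₁ = (μ₀/4π)·2m₁/r³ along +x.
B₁ = 2(10⁻⁷)(1.42)/(0.396)³ = 4.573×10⁻⁶ T.
τ = m₂ B₁ sinθ.
τ = (2.49)(4.573×10⁻⁶)·sin27° = 5.170×10⁻⁶ N·m.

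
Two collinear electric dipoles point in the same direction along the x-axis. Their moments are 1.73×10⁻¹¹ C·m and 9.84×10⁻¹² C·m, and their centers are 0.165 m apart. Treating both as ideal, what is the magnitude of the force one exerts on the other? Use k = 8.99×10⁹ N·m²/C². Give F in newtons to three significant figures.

On-axis field of dipole 1 at distance r: E = 2kp₁/r³. Force on dipole 2 is F = p₂·dE/dr (gradient along axis).
dE/dr = −6kp₁/r⁴, so |F| = 6kp₁p₂/r⁴ (attractive for aligned moments).
F = 6(8.99×10⁹)(1.73×10⁻¹¹)(9.84×10⁻¹²)/(0.165)⁴ = 1.239×10⁻⁸ N.

F ≈ 1.24×10⁻⁸ N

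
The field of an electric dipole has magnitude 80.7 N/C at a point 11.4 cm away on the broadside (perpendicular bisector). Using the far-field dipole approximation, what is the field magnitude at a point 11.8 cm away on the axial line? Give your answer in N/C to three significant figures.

Dipole fields scale as 1/r³ in the far field.
The axial field is twice the equatorial field at the same r, so the geometry factor is 2/1.
E₂ = E₁ · (2/1) · (r₁/r₂)³ = 80.7 · 2 · (11.4/11.8)³.
(r₁/r₂)³ = (0.9661)³ = 0.9017.
E₂ ≈ 145.5 N/C.

E ≈ 146 N/C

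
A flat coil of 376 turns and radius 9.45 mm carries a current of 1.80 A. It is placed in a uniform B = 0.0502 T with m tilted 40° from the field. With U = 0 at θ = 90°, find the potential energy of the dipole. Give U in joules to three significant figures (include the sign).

m = NIA = NIπa² = 376·(1.80)·π·(0.00945)² = 0.1899 A·m².
U = −m·B = −mB cosθ.
U = −(0.1899)(0.0502)·cos40° = -0.007303 J.

U ≈ -0.00730 J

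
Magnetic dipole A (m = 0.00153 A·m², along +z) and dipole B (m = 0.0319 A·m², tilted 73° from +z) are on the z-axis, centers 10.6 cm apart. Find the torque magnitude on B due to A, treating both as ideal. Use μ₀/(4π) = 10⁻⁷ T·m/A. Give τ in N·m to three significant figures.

τ ≈ 7.84×10⁻⁹ N·m

Dipole B is on the axis of dipole A, so B₁ there is axial: B₁ = (μ₀/4π)·2m₁/r³ along +z.
B₁ = 2(10⁻⁷)(0.00153)/(0.106)³ = 2.569×10⁻⁷ T.
τ = m₂ B₁ sinθ.
τ = (0.0319)(2.569×10⁻⁷)·sin73° = 7.838×10⁻⁹ N·m.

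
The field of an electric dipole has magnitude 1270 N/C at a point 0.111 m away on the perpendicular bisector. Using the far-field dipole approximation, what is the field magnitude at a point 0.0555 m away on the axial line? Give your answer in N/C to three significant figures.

E ≈ 2.03×10⁴ N/C

Dipole fields scale as 1/r³ in the far field.
The axial field is twice the equatorial field at the same r, so the geometry factor is 2/1.
E₂ = E₁ · (2/1) · (r₁/r₂)³ = 1270 · 2 · (0.111/0.0555)³.
(r₁/r₂)³ = (2)³ = 8.
E₂ ≈ 2.032×10⁴ N/C.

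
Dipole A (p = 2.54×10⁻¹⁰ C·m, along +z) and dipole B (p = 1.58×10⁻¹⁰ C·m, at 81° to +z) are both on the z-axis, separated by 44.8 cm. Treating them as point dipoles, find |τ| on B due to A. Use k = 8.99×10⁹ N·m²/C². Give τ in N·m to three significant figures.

The second dipole sits on the axis of the first, so the field there is axial: E₁ = 2kp₁/r³ along +z.
E₁ = 2(8.99×10⁹)(2.54×10⁻¹⁰)/(0.448)³ = 50.79 N/C.
Torque on the second dipole: τ = p₂ E₁ sinθ.
τ = (1.58×10⁻¹⁰)(50.79)·sin81° = 7.926×10⁻⁹ N·m.

τ ≈ 7.93×10⁻⁹ N·m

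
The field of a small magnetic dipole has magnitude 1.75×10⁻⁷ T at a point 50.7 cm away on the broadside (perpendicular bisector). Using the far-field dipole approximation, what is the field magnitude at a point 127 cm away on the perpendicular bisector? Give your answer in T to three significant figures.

Dipole fields scale as 1/r³ in the far field; the geometry is the same at both points.
B₂ = B₁ · (r₁/r₂)³ = 1.75×10⁻⁷ · (50.7/127)³.
(r₁/r₂)³ = (0.3992)³ = 0.06362.
B₂ ≈ 1.113×10⁻⁸ T.

B ≈ 1.11×10⁻⁸ T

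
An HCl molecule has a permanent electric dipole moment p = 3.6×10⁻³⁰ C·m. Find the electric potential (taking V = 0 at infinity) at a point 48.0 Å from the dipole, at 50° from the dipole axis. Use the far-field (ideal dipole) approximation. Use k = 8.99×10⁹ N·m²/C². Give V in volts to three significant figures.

The dipole potential is V = kp cosθ / r².
V = (8.99×10⁹)(3.60×10⁻³⁰)·cos50° / (4.80×10⁻⁹)² = 9.029×10⁻⁴ V.

V ≈ 9.03×10⁻⁴ V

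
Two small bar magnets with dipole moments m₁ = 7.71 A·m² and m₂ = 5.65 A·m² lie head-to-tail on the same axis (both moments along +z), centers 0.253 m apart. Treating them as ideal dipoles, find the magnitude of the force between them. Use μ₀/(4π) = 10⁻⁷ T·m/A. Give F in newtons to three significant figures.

F ≈ 0.00638 N

On-axis B of dipole 1: B = (μ₀/4π)·2m₁/r³. Force on dipole 2: F = m₂·dB/dr.
dB/dr = −(μ₀/4π)·6m₁/r⁴, so |F| = (μ₀/4π)·6m₁m₂/r⁴.
F = 6(10⁻⁷)(7.71)(5.65)/(0.253)⁴ = 0.006379 N.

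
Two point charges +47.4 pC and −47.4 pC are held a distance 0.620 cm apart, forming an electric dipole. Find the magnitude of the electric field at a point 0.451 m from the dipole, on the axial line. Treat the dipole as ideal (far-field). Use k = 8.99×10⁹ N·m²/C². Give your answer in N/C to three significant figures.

Dipole moment p = qd = (4.74×10⁻¹¹ C)(0.00620 m) = 2.939×10⁻¹³ C·m.
On the dipole axis E = 2kp/r³.
E = 2·(8.99×10⁹)(2.939×10⁻¹³) / (0.451)³ = 0.05760 N/C.

E ≈ 0.0576 N/C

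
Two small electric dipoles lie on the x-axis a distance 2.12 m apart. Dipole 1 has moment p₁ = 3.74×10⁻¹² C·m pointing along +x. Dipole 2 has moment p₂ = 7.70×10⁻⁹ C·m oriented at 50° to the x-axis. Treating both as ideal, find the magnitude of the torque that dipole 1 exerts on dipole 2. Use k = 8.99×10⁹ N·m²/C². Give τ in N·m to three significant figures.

τ ≈ 4.16×10⁻¹¹ N·m

The second dipole sits on the axis of the first, so the field there is axial: E₁ = 2kp₁/r³ along +x.
E₁ = 2(8.99×10⁹)(3.74×10⁻¹²)/(2.12)³ = 0.007058 N/C.
Torque on the second dipole: τ = p₂ E₁ sinθ.
τ = (7.70×10⁻⁹)(0.007058)·sin50° = 4.163×10⁻¹¹ N·m.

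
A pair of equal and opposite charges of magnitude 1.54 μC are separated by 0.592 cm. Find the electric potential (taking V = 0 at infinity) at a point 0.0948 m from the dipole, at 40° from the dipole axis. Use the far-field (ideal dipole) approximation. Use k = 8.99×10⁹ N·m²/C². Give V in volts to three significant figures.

Dipole moment p = qd = (1.54×10⁻⁶ C)(0.00592 m) = 9.117×10⁻⁹ C·m.
The dipole potential is V = kp cosθ / r².
V = (8.99×10⁹)(9.117×10⁻⁹)·cos40° / (0.0948)² = 6986 V.

V ≈ 6990 V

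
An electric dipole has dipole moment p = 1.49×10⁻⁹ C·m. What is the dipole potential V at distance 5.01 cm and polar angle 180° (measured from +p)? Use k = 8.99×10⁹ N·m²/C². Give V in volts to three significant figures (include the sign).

The dipole potential is V = kp cosθ / r².
V = (8.99×10⁹)(1.49×10⁻⁹)·cos180° / (0.0501)² = -5337 V.

V ≈ -5340 V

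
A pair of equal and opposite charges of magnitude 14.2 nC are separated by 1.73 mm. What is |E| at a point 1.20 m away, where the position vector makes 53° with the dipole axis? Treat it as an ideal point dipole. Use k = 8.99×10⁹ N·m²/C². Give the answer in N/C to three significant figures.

E ≈ 0.185 N/C

Dipole moment p = qd = (1.42×10⁻⁸ C)(0.00173 m) = 2.457×10⁻¹¹ C·m.
At angle θ the dipole field magnitude is E = (kp/r³)·√(1 + 3cos²θ).
kp/r³ = (8.99×10⁹)(2.457×10⁻¹¹) / (1.20)³ = 0.1278 N/C.
√(1 + 3cos²53°) = √(1 + 3·0.3622) = √2.0865 ≈ 1.4445.
E ≈ 0.1278 × 1.444 = 0.1846 N/C.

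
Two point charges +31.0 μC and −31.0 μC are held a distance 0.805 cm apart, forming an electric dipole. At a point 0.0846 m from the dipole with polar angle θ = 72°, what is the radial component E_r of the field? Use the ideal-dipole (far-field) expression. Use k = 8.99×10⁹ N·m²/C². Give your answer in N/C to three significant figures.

Dipole moment p = qd = (3.10×10⁻⁵ C)(0.00805 m) = 2.496×10⁻⁷ C·m.
For a dipole, E_r = (2kp cosθ)/r³.
kp/r³ = (8.99×10⁹)(2.496×10⁻⁷)/(0.0846)³ = 3.706×10⁶ N/C.
E_r = 2·3.706×10⁶·cos72° = 2.290×10⁶ N/C.

E_r ≈ 2.29×10⁶ N/C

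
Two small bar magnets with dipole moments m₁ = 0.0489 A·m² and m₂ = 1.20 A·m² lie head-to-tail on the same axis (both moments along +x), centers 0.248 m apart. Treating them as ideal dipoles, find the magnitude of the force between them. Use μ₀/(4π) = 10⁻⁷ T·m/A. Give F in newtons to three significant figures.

F ≈ 9.31×10⁻⁶ N

On-axis B of dipole 1: B = (μ₀/4π)·2m₁/r³. Force on dipole 2: F = m₂·dB/dr.
dB/dr = −(μ₀/4π)·6m₁/r⁴, so |F| = (μ₀/4π)·6m₁m₂/r⁴.
F = 6(10⁻⁷)(0.0489)(1.20)/(0.248)⁴ = 9.308×10⁻⁶ N.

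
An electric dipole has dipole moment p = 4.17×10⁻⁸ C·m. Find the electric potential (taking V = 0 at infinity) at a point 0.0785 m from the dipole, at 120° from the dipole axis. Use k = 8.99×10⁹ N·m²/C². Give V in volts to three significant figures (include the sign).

V ≈ -3.04×10⁴ V

The dipole potential is V = kp cosθ / r².
V = (8.99×10⁹)(4.17×10⁻⁸)·cos120° / (0.0785)² = -3.042×10⁴ V.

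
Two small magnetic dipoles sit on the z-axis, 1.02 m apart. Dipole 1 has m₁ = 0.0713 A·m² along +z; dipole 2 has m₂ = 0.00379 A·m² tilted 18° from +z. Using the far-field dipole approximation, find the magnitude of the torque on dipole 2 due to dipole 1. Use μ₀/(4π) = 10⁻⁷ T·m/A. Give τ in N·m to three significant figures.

τ ≈ 1.57×10⁻¹¹ N·m

Dipole B is on the axis of dipole A, so B₁ there is axial: B₁ = (μ₀/4π)·2m₁/r³ along +z.
B₁ = 2(10⁻⁷)(0.0713)/(1.02)³ = 1.344×10⁻⁸ T.
τ = m₂ B₁ sinθ.
τ = (0.00379)(1.344×10⁻⁸)·sin18° = 1.574×10⁻¹¹ N·m.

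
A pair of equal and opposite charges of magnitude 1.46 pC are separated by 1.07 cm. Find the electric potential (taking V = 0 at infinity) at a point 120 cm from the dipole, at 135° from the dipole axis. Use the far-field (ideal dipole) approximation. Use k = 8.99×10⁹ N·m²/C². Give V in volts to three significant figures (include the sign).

V ≈ -6.90×10⁻⁵ V

Dipole moment p = qd = (1.46×10⁻¹² C)(0.0107 m) = 1.562×10⁻¹⁴ C·m.
The dipole potential is V = kp cosθ / r².
V = (8.99×10⁹)(1.562×10⁻¹⁴)·cos135° / (1.20)² = -6.895×10⁻⁵ V.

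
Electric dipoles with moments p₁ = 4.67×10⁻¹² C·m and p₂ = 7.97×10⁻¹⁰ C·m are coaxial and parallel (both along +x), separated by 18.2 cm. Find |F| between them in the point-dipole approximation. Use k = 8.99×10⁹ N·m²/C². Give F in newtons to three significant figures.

F ≈ 1.83×10⁻⁷ N

On-axis field of dipole 1 at distance r: E = 2kp₁/r³. Force on dipole 2 is F = p₂·dE/dr (gradient along axis).
dE/dr = −6kp₁/r⁴, so |F| = 6kp₁p₂/r⁴ (attractive for aligned moments).
F = 6(8.99×10⁹)(4.67×10⁻¹²)(7.97×10⁻¹⁰)/(0.182)⁴ = 1.830×10⁻⁷ N.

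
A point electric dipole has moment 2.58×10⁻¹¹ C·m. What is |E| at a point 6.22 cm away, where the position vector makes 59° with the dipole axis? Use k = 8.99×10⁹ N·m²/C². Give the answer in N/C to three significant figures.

At angle θ the dipole field magnitude is E = (kp/r³)·√(1 + 3cos²θ).
kp/r³ = (8.99×10⁹)(2.58×10⁻¹¹) / (0.0622)³ = 963.8 N/C.
√(1 + 3cos²59°) = √(1 + 3·0.2653) = √1.7958 ≈ 1.3401.
E ≈ 963.8 × 1.340 = 1292 N/C.

E ≈ 1290 N/C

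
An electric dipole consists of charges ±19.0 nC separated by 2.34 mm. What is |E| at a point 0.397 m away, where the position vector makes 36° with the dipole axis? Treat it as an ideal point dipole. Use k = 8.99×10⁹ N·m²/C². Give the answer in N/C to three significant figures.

Dipole moment p = qd = (1.90×10⁻⁸ C)(0.00234 m) = 4.446×10⁻¹¹ C·m.
At angle θ the dipole field magnitude is E = (kp/r³)·√(1 + 3cos²θ).
kp/r³ = (8.99×10⁹)(4.446×10⁻¹¹) / (0.397)³ = 6.388 N/C.
√(1 + 3cos²36°) = √(1 + 3·0.6545) = √2.9635 ≈ 1.7215.
E ≈ 6.388 × 1.721 = 11.00 N/C.

E ≈ 11.0 N/C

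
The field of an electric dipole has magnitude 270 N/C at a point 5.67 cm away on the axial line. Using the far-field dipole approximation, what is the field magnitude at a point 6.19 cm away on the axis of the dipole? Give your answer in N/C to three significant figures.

Dipole fields scale as 1/r³ in the far field; the geometry is the same at both points.
E₂ = E₁ · (r₁/r₂)³ = 270 · (5.67/6.19)³.
(r₁/r₂)³ = (0.916)³ = 0.7686.
E₂ ≈ 207.5 N/C.

E ≈ 208 N/C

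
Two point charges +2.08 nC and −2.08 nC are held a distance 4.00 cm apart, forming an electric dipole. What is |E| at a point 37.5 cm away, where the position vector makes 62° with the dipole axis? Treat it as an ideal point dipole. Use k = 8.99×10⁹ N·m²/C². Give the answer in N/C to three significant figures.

Dipole moment p = qd = (2.08×10⁻⁹ C)(0.0400 m) = 8.32×10⁻¹¹ C·m.
At angle θ the dipole field magnitude is E = (kp/r³)·√(1 + 3cos²θ).
kp/r³ = (8.99×10⁹)(8.32×10⁻¹¹) / (0.375)³ = 14.18 N/C.
√(1 + 3cos²62°) = √(1 + 3·0.2204) = √1.6612 ≈ 1.2889.
E ≈ 14.18 × 1.289 = 18.28 N/C.

E ≈ 18.3 N/C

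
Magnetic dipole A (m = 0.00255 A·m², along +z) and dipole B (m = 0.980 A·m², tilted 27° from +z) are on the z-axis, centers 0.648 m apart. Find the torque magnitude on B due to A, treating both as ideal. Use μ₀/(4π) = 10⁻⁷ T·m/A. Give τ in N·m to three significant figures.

Dipole B is on the axis of dipole A, so B₁ there is axial: B₁ = (μ₀/4π)·2m₁/r³ along +z.
B₁ = 2(10⁻⁷)(0.00255)/(0.648)³ = 1.874×10⁻⁹ T.
τ = m₂ B₁ sinθ.
τ = (0.980)(1.874×10⁻⁹)·sin27° = 8.339×10⁻¹⁰ N·m.

τ ≈ 8.34×10⁻¹⁰ N·m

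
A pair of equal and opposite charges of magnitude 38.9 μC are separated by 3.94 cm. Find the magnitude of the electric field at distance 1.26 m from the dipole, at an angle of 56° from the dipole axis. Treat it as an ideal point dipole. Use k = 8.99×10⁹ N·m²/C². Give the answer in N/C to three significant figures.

E ≈ 9590 N/C

Dipole moment p = qd = (3.89×10⁻⁵ C)(0.0394 m) = 1.533×10⁻⁶ C·m.
At angle θ the dipole field magnitude is E = (kp/r³)·√(1 + 3cos²θ).
kp/r³ = (8.99×10⁹)(1.533×10⁻⁶) / (1.26)³ = 6890 N/C.
√(1 + 3cos²56°) = √(1 + 3·0.3127) = √1.9381 ≈ 1.3922.
E ≈ 6890 × 1.392 = 9591 N/C.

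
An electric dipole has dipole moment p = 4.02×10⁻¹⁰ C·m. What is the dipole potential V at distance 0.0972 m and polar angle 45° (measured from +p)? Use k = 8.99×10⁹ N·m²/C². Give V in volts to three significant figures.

V ≈ 270 V

The dipole potential is V = kp cosθ / r².
V = (8.99×10⁹)(4.02×10⁻¹⁰)·cos45° / (0.0972)² = 270.5 V.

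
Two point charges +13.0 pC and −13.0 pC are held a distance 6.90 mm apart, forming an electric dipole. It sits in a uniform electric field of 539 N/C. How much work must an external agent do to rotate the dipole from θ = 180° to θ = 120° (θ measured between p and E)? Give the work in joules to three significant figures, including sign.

Dipole moment p = qd = (1.30×10⁻¹¹ C)(0.00690 m) = 8.97×10⁻¹⁴ C·m.
W_ext = ΔU = U(θ₂) − U(θ₁) = −pE cosθ₂ − (−pE cosθ₁) = pE(cosθ₁ − cosθ₂).
W = (8.97×10⁻¹⁴)(539)·(cos180° − cos120°) = (4.835×10⁻¹¹)·(-0.5000) = -2.417×10⁻¹¹ J.

W ≈ -2.42×10⁻¹¹ J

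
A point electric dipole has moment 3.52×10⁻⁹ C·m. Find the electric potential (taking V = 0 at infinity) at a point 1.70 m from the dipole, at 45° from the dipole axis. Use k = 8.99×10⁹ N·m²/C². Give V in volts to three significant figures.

V ≈ 7.74 V

The dipole potential is V = kp cosθ / r².
V = (8.99×10⁹)(3.52×10⁻⁹)·cos45° / (1.70)² = 7.743 V.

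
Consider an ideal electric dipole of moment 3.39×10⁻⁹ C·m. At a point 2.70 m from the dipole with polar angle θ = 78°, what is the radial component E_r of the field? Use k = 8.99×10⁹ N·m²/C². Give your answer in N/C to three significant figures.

E_r ≈ 0.644 N/C

For a dipole, E_r = (2kp cosθ)/r³.
kp/r³ = (8.99×10⁹)(3.39×10⁻⁹)/(2.70)³ = 1.548 N/C.
E_r = 2·1.548·cos78° = 0.6438 N/C.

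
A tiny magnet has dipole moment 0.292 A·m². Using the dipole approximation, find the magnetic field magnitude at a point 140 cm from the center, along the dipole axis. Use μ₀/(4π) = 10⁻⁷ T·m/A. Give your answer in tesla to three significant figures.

On axis B = (μ₀/4π)·2m/r³.
B = 2·(10⁻⁷)·(0.292) / (1.40)³ = 2.128×10⁻⁸ T.

B ≈ 2.13×10⁻⁸ T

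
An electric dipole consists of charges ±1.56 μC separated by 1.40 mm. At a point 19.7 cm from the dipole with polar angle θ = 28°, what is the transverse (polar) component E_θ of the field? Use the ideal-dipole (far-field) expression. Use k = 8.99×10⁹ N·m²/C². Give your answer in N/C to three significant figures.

Dipole moment p = qd = (1.56×10⁻⁶ C)(0.00140 m) = 2.184×10⁻⁹ C·m.
For a dipole, E_θ = (kp sinθ)/r³.
kp/r³ = (8.99×10⁹)(2.184×10⁻⁹)/(0.197)³ = 2568 N/C.
E_θ = 2568·sin28° = 1206 N/C.

E_θ ≈ 1210 N/C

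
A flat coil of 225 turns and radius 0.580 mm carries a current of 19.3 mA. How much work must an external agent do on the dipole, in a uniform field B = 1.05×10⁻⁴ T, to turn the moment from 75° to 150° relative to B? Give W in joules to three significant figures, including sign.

m = NIA = NIπa² = 225·(0.0193)·π·(5.80×10⁻⁴)² = 4.589×10⁻⁶ A·m².
W_ext = ΔU = −mB cosθ₂ + mB cosθ₁ = mB(cosθ₁ − cosθ₂).
W = (4.589×10⁻⁶)(1.05×10⁻⁴)·(cos75° − cos150°) = (4.818×10⁻¹⁰)·(+1.1248) = 5.420×10⁻¹⁰ J.

W ≈ 5.42×10⁻¹⁰ J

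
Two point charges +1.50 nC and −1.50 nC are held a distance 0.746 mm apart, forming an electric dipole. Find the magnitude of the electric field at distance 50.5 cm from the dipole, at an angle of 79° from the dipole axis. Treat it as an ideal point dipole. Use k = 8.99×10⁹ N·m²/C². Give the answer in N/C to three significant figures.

Dipole moment p = qd = (1.50×10⁻⁹ C)(7.46×10⁻⁴ m) = 1.119×10⁻¹² C·m.
At angle θ the dipole field magnitude is E = (kp/r³)·√(1 + 3cos²θ).
kp/r³ = (8.99×10⁹)(1.119×10⁻¹²) / (0.505)³ = 0.07811 N/C.
√(1 + 3cos²79°) = √(1 + 3·0.0364) = √1.1092 ≈ 1.0532.
E ≈ 0.07811 × 1.053 = 0.08227 N/C.

E ≈ 0.0823 N/C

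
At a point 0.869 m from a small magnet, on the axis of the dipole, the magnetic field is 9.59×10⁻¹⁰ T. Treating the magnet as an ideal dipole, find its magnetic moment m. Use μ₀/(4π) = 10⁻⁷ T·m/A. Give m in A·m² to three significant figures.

On axis B = (μ₀/4π)·2m/r³, so m = Br³·4π/(μ₀·2).
m = (9.59×10⁻¹⁰)·(0.869)³ / (2·10⁻⁷) = 0.003147 A·m².

m ≈ 0.00315 A·m²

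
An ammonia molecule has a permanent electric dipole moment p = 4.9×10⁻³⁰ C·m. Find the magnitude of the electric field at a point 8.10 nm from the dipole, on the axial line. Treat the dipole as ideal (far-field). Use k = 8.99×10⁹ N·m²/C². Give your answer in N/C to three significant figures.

On the dipole axis E = 2kp/r³.
E = 2·(8.99×10⁹)(4.90×10⁻³⁰) / (8.10×10⁻⁹)³ = 1.658×10⁵ N/C.

E ≈ 1.66×10⁵ N/C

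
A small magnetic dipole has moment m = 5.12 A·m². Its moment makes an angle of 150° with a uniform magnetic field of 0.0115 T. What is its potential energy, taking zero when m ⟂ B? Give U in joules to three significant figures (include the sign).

U = −m·B = −mB cosθ.
U = −(5.12)(0.0115)·cos150° = 0.05099 J.

U ≈ 0.0510 J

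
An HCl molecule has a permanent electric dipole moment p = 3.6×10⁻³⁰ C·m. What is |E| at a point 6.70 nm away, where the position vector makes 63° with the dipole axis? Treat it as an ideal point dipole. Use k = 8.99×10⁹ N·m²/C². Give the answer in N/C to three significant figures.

At angle θ the dipole field magnitude is E = (kp/r³)·√(1 + 3cos²θ).
kp/r³ = (8.99×10⁹)(3.60×10⁻³⁰) / (6.70×10⁻⁹)³ = 1.076×10⁵ N/C.
√(1 + 3cos²63°) = √(1 + 3·0.2061) = √1.6183 ≈ 1.2721.
E ≈ 1.076×10⁵ × 1.272 = 1.369×10⁵ N/C.

E ≈ 1.37×10⁵ N/C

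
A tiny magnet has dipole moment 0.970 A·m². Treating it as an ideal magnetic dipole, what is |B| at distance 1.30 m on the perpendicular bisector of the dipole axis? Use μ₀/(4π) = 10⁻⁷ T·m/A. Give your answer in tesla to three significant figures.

In the equatorial plane B = (μ₀/4π)·m/r³ (half the axial value).
B = (10⁻⁷)·(0.970) / (1.30)³ = 4.415×10⁻⁸ T.

B ≈ 4.42×10⁻⁸ T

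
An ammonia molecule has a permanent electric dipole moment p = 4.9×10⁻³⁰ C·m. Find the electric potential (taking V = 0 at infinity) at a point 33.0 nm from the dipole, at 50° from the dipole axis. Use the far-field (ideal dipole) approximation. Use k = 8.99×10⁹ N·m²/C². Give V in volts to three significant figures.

The dipole potential is V = kp cosθ / r².
V = (8.99×10⁹)(4.90×10⁻³⁰)·cos50° / (3.30×10⁻⁸)² = 2.600×10⁻⁵ V.

V ≈ 2.60×10⁻⁵ V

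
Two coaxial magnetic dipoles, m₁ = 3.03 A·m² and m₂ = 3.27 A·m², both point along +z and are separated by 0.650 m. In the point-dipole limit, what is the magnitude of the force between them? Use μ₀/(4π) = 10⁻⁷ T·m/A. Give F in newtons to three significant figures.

F ≈ 3.33×10⁻⁵ N

On-axis B of dipole 1: B = (μ₀/4π)·2m₁/r³. Force on dipole 2: F = m₂·dB/dr.
dB/dr = −(μ₀/4π)·6m₁/r⁴, so |F| = (μ₀/4π)·6m₁m₂/r⁴.
F = 6(10⁻⁷)(3.03)(3.27)/(0.650)⁴ = 3.330×10⁻⁵ N.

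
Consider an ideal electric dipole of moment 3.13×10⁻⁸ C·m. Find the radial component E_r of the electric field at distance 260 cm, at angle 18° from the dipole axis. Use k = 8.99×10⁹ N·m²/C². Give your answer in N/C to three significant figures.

For a dipole, E_r = (2kp cosθ)/r³.
kp/r³ = (8.99×10⁹)(3.13×10⁻⁸)/(2.60)³ = 16.01 N/C.
E_r = 2·16.01·cos18° = 30.45 N/C.

E_r ≈ 30.5 N/C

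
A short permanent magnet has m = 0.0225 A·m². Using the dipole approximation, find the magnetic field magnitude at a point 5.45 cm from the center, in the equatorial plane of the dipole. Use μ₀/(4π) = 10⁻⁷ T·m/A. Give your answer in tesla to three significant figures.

In the equatorial plane B = (μ₀/4π)·m/r³ (half the axial value).
B = (10⁻⁷)·(0.0225) / (0.0545)³ = 1.390×10⁻⁵ T.

B ≈ 1.39×10⁻⁵ T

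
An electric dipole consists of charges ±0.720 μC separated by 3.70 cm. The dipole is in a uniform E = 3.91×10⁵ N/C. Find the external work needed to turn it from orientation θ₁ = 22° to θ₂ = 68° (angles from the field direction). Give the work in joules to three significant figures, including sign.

W ≈ 0.00576 J

Dipole moment p = qd = (7.20×10⁻⁷ C)(0.0370 m) = 2.664×10⁻⁸ C·m.
W_ext = ΔU = U(θ₂) − U(θ₁) = −pE cosθ₂ − (−pE cosθ₁) = pE(cosθ₁ − cosθ₂).
W = (2.664×10⁻⁸)(3.91×10⁵)·(cos22° − cos68°) = (0.01042)·(+0.5526) = 0.005756 J.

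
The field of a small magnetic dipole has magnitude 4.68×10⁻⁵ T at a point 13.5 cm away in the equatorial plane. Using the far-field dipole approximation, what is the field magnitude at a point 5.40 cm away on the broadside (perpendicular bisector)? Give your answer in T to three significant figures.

Dipole fields scale as 1/r³ in the far field; the geometry is the same at both points.
B₂ = B₁ · (r₁/r₂)³ = 4.68×10⁻⁵ · (13.5/5.40)³.
(r₁/r₂)³ = (2.5)³ = 15.62.
B₂ ≈ 7.312×10⁻⁴ T.

B ≈ 7.31×10⁻⁴ T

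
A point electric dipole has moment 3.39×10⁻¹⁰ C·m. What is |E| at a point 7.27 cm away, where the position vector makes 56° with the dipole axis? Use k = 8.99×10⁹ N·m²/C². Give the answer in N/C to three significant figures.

E ≈ 1.10×10⁴ N/C

At angle θ the dipole field magnitude is E = (kp/r³)·√(1 + 3cos²θ).
kp/r³ = (8.99×10⁹)(3.39×10⁻¹⁰) / (0.0727)³ = 7932 N/C.
√(1 + 3cos²56°) = √(1 + 3·0.3127) = √1.9381 ≈ 1.3922.
E ≈ 7932 × 1.392 = 1.104×10⁴ N/C.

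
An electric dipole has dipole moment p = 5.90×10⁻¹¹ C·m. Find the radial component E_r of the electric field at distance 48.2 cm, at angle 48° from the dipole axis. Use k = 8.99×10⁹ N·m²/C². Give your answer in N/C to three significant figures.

For a dipole, E_r = (2kp cosθ)/r³.
kp/r³ = (8.99×10⁹)(5.90×10⁻¹¹)/(0.482)³ = 4.737 N/C.
E_r = 2·4.737·cos48° = 6.339 N/C.

E_r ≈ 6.34 N/C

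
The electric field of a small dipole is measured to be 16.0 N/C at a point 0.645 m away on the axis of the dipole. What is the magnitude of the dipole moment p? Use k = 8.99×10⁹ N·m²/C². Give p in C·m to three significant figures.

On axis E = 2kp/r³, so p = Er³/(2k).
p = (16.0)·(0.645)³ / (2·8.99×10⁹) = 2.388×10⁻¹⁰ C·m.

p ≈ 2.39×10⁻¹⁰ C·m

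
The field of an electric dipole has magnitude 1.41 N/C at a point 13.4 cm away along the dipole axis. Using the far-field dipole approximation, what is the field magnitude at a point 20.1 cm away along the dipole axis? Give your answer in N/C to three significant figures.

Dipole fields scale as 1/r³ in the far field; the geometry is the same at both points.
E₂ = E₁ · (r₁/r₂)³ = 1.41 · (13.4/20.1)³.
(r₁/r₂)³ = (0.6667)³ = 0.2963.
E₂ ≈ 0.4178 N/C.

E ≈ 0.418 N/C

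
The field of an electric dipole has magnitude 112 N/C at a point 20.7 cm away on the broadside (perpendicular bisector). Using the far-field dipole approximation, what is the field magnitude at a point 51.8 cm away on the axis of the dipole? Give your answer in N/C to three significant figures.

Dipole fields scale as 1/r³ in the far field.
The axial field is twice the equatorial field at the same r, so the geometry factor is 2/1.
E₂ = E₁ · (2/1) · (r₁/r₂)³ = 112 · 2 · (20.7/51.8)³.
(r₁/r₂)³ = (0.3996)³ = 0.06381.
E₂ ≈ 14.29 N/C.

E ≈ 14.3 N/C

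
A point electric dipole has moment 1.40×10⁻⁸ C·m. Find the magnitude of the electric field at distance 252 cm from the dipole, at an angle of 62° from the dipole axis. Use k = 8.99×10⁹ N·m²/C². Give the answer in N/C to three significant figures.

At angle θ the dipole field magnitude is E = (kp/r³)·√(1 + 3cos²θ).
kp/r³ = (8.99×10⁹)(1.40×10⁻⁸) / (2.52)³ = 7.865 N/C.
√(1 + 3cos²62°) = √(1 + 3·0.2204) = √1.6612 ≈ 1.2889.
E ≈ 7.865 × 1.289 = 10.14 N/C.

E ≈ 10.1 N/C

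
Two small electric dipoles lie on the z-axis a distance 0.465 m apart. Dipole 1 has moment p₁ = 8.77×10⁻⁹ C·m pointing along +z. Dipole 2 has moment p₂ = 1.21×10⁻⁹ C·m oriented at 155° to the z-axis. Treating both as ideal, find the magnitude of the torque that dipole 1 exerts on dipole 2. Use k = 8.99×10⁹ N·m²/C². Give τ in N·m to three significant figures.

τ ≈ 8.02×10⁻⁷ N·m

The second dipole sits on the axis of the first, so the field there is axial: E₁ = 2kp₁/r³ along +z.
E₁ = 2(8.99×10⁹)(8.77×10⁻⁹)/(0.465)³ = 1568 N/C.
Torque on the second dipole: τ = p₂ E₁ sinθ.
τ = (1.21×10⁻⁹)(1568)·sin155° = 8.020×10⁻⁷ N·m.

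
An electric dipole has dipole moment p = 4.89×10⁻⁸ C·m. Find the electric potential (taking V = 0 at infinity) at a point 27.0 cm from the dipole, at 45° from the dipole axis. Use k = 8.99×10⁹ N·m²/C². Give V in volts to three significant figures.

V ≈ 4260 V

The dipole potential is V = kp cosθ / r².
V = (8.99×10⁹)(4.89×10⁻⁸)·cos45° / (0.270)² = 4264 V.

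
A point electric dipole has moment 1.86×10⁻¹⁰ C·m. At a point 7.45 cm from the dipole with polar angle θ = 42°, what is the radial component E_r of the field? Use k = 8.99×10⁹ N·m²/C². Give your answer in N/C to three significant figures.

E_r ≈ 6010 N/C

For a dipole, E_r = (2kp cosθ)/r³.
kp/r³ = (8.99×10⁹)(1.86×10⁻¹⁰)/(0.0745)³ = 4044 N/C.
E_r = 2·4044·cos42° = 6010 N/C.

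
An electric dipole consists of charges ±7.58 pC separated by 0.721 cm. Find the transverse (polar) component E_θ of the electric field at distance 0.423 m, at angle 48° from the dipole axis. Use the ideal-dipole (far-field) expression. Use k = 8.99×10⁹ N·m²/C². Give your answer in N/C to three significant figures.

E_θ ≈ 0.00482 N/C

Dipole moment p = qd = (7.58×10⁻¹² C)(0.00721 m) = 5.465×10⁻¹⁴ C·m.
For a dipole, E_θ = (kp sinθ)/r³.
kp/r³ = (8.99×10⁹)(5.465×10⁻¹⁴)/(0.423)³ = 0.006491 N/C.
E_θ = 0.006491·sin48° = 0.004824 N/C.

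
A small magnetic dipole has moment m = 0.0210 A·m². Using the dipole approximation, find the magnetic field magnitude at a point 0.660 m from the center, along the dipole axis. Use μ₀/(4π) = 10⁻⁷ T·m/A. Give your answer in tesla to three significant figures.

On axis B = (μ₀/4π)·2m/r³.
B = 2·(10⁻⁷)·(0.0210) / (0.660)³ = 1.461×10⁻⁸ T.

B ≈ 1.46×10⁻⁸ T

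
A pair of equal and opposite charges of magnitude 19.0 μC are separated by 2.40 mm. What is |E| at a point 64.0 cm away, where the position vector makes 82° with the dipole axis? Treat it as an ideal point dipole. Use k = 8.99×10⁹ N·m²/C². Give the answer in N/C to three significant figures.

E ≈ 1610 N/C

Dipole moment p = qd = (1.90×10⁻⁵ C)(0.00240 m) = 4.56×10⁻⁸ C·m.
At angle θ the dipole field magnitude is E = (kp/r³)·√(1 + 3cos²θ).
kp/r³ = (8.99×10⁹)(4.56×10⁻⁸) / (0.640)³ = 1564 N/C.
√(1 + 3cos²82°) = √(1 + 3·0.0194) = √1.0581 ≈ 1.0286.
E ≈ 1564 × 1.029 = 1609 N/C.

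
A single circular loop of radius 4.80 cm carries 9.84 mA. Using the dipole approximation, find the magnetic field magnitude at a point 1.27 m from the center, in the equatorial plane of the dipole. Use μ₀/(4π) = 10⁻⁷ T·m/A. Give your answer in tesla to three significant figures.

Magnetic moment m = IA = Iπa² = (0.00984)·π·(0.0480)² = 7.122×10⁻⁵ A·m².
In the equatorial plane B = (μ₀/4π)·m/r³ (half the axial value).
B = (10⁻⁷)·(7.122×10⁻⁵) / (1.27)³ = 3.477×10⁻¹² T.

B ≈ 3.48×10⁻¹² T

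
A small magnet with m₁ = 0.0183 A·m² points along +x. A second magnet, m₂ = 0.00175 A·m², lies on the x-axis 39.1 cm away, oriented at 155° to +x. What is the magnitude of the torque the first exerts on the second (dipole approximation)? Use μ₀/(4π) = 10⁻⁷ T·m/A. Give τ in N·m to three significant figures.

τ ≈ 4.53×10⁻¹¹ N·m

Dipole B is on the axis of dipole A, so B₁ there is axial: B₁ = (μ₀/4π)·2m₁/r³ along +x.
B₁ = 2(10⁻⁷)(0.0183)/(0.391)³ = 6.123×10⁻⁸ T.
τ = m₂ B₁ sinθ.
τ = (0.00175)(6.123×10⁻⁸)·sin155° = 4.528×10⁻¹¹ N·m.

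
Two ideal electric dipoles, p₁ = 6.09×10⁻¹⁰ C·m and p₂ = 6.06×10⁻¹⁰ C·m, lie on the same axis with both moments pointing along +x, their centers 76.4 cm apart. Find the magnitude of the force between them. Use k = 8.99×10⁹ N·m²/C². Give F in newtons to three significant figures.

F ≈ 5.84×10⁻⁸ N

On-axis field of dipole 1 at distance r: E = 2kp₁/r³. Force on dipole 2 is F = p₂·dE/dr (gradient along axis).
dE/dr = −6kp₁/r⁴, so |F| = 6kp₁p₂/r⁴ (attractive for aligned moments).
F = 6(8.99×10⁹)(6.09×10⁻¹⁰)(6.06×10⁻¹⁰)/(0.764)⁴ = 5.843×10⁻⁸ N.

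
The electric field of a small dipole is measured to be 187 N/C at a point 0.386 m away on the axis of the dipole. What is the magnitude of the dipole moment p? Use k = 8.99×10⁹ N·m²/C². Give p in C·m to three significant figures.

On axis E = 2kp/r³, so p = Er³/(2k).
p = (187)·(0.386)³ / (2·8.99×10⁹) = 5.982×10⁻¹⁰ C·m.

p ≈ 5.98×10⁻¹⁰ C·m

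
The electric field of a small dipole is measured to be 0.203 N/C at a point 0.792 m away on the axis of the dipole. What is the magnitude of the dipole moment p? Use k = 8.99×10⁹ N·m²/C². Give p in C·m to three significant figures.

p ≈ 5.61×10⁻¹² C·m

On axis E = 2kp/r³, so p = Er³/(2k).
p = (0.203)·(0.792)³ / (2·8.99×10⁹) = 5.609×10⁻¹² C·m.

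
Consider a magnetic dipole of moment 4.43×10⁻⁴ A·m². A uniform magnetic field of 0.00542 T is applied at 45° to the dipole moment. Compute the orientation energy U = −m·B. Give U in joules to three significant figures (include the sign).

U ≈ -1.70×10⁻⁶ J

U = −m·B = −mB cosθ.
U = −(4.43×10⁻⁴)(0.00542)·cos45° = -1.698×10⁻⁶ J.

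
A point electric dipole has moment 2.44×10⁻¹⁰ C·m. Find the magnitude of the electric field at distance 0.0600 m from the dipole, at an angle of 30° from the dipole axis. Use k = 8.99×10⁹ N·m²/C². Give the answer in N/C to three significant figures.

At angle θ the dipole field magnitude is E = (kp/r³)·√(1 + 3cos²θ).
kp/r³ = (8.99×10⁹)(2.44×10⁻¹⁰) / (0.0600)³ = 1.016×10⁴ N/C.
√(1 + 3cos²30°) = √(1 + 3·0.7500) = √3.2500 ≈ 1.8028.
E ≈ 1.016×10⁴ × 1.803 = 1.831×10⁴ N/C.

E ≈ 1.83×10⁴ N/C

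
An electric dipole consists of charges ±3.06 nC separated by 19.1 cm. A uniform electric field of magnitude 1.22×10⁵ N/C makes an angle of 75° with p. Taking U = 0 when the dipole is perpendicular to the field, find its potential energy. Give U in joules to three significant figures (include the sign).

Dipole moment p = qd = (3.06×10⁻⁹ C)(0.191 m) = 5.845×10⁻¹⁰ C·m.
U = −p·E = −pE cosθ.
U = −(5.845×10⁻¹⁰)(1.22×10⁵)·cos75° = -1.846×10⁻⁵ J.

U ≈ -1.85×10⁻⁵ J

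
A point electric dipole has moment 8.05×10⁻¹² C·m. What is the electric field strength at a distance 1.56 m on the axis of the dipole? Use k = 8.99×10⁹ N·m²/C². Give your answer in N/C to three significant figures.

E ≈ 0.0381 N/C

On the dipole axis E = 2kp/r³.
E = 2·(8.99×10⁹)(8.05×10⁻¹²) / (1.56)³ = 0.03813 N/C.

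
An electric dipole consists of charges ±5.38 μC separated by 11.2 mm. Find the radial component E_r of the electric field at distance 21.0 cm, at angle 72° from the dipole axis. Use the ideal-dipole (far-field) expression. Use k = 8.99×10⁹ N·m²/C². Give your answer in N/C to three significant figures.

Dipole moment p = qd = (5.38×10⁻⁶ C)(0.0112 m) = 6.026×10⁻⁸ C·m.
For a dipole, E_r = (2kp cosθ)/r³.
kp/r³ = (8.99×10⁹)(6.026×10⁻⁸)/(0.210)³ = 5.850×10⁴ N/C.
E_r = 2·5.850×10⁴·cos72° = 3.615×10⁴ N/C.

E_r ≈ 3.62×10⁴ N/C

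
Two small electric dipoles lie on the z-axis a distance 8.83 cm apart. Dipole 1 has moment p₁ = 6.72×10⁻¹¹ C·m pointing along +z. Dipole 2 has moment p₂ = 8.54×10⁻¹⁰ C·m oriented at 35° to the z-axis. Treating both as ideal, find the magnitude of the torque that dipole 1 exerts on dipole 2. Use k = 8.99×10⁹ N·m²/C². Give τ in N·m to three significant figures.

The second dipole sits on the axis of the first, so the field there is axial: E₁ = 2kp₁/r³ along +z.
E₁ = 2(8.99×10⁹)(6.72×10⁻¹¹)/(0.0883)³ = 1755 N/C.
Torque on the second dipole: τ = p₂ E₁ sinθ.
τ = (8.54×10⁻¹⁰)(1755)·sin35° = 8.597×10⁻⁷ N·m.

τ ≈ 8.60×10⁻⁷ N·m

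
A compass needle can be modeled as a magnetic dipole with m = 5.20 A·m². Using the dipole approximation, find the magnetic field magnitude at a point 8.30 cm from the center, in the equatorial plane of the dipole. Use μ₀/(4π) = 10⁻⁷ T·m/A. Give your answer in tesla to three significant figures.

B ≈ 9.09×10⁻⁴ T

In the equatorial plane B = (μ₀/4π)·m/r³ (half the axial value).
B = (10⁻⁷)·(5.20) / (0.0830)³ = 9.094×10⁻⁴ T.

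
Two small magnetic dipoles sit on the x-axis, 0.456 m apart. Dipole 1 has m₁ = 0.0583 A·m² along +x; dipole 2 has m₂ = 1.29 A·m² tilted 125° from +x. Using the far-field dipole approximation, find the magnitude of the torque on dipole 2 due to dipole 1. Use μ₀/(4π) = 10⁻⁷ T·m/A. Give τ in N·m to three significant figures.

Dipole B is on the axis of dipole A, so B₁ there is axial: B₁ = (μ₀/4π)·2m₁/r³ along +x.
B₁ = 2(10⁻⁷)(0.0583)/(0.456)³ = 1.230×10⁻⁷ T.
τ = m₂ B₁ sinθ.
τ = (1.29)(1.230×10⁻⁷)·sin125° = 1.299×10⁻⁷ N·m.

τ ≈ 1.30×10⁻⁷ N·m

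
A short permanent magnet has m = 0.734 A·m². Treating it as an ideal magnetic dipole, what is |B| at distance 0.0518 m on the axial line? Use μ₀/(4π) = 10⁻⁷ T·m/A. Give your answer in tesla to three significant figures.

On axis B = (μ₀/4π)·2m/r³.
B = 2·(10⁻⁷)·(0.734) / (0.0518)³ = 0.001056 T.

B ≈ 0.00106 T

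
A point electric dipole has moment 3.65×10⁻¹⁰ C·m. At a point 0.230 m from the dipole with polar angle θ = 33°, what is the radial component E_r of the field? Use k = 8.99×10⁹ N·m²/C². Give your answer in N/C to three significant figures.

For a dipole, E_r = (2kp cosθ)/r³.
kp/r³ = (8.99×10⁹)(3.65×10⁻¹⁰)/(0.230)³ = 269.7 N/C.
E_r = 2·269.7·cos33° = 452.4 N/C.

E_r ≈ 452 N/C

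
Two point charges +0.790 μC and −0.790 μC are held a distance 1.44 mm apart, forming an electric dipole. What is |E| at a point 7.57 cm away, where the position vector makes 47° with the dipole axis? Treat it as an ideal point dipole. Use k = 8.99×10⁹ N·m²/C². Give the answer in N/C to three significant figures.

Dipole moment p = qd = (7.90×10⁻⁷ C)(0.00144 m) = 1.138×10⁻⁹ C·m.
At angle θ the dipole field magnitude is E = (kp/r³)·√(1 + 3cos²θ).
kp/r³ = (8.99×10⁹)(1.138×10⁻⁹) / (0.0757)³ = 2.358×10⁴ N/C.
√(1 + 3cos²47°) = √(1 + 3·0.4651) = √2.3954 ≈ 1.5477.
E ≈ 2.358×10⁴ × 1.548 = 3.650×10⁴ N/C.

E ≈ 3.65×10⁴ N/C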